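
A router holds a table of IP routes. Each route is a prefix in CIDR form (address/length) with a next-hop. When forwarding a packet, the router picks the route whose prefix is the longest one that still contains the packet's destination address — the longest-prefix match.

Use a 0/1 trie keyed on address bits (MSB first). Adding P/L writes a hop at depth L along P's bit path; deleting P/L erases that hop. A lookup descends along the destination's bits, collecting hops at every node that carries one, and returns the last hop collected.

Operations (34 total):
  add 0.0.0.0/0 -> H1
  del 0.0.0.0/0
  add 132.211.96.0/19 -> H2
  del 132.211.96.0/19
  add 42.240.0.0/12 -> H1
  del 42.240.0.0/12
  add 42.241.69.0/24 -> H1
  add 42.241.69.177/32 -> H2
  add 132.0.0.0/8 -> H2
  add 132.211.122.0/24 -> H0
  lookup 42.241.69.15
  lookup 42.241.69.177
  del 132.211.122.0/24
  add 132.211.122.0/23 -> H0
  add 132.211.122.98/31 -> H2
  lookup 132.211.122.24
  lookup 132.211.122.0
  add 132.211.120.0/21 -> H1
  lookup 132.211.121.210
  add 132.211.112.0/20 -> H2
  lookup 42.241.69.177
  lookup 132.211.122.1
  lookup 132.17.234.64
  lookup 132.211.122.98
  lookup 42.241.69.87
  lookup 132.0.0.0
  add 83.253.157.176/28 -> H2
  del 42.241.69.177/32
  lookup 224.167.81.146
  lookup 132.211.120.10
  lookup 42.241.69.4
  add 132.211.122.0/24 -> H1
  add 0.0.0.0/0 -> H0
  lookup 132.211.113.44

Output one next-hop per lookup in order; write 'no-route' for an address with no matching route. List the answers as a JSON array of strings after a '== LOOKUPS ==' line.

Process each operation:
  add 0.0.0.0/0 -> H1 at depth 0
  del 0.0.0.0/0 (clear depth 0)
  add 132.211.96.0/19 -> H2 at depth 19
  del 132.211.96.0/19 (clear depth 19)
  add 42.240.0.0/12 -> H1 at depth 12
  del 42.240.0.0/12 (clear depth 12)
  add 42.241.69.0/24 -> H1 at depth 24
  add 42.241.69.177/32 -> H2 at depth 32
  add 132.0.0.0/8 -> H2 at depth 8
  add 132.211.122.0/24 -> H0 at depth 24
  lookup 42.241.69.15: bits 001010101111000101000101 walk d0:-→d1:-→d2:-→d3:-→d4:-→d5:-→d6:-→d7:-→d8:-→d9:-→d10:-→d11:-→d12:-→d13:-→d14:-→d15:-→d16:-→d17:-→d18:-→d19:-→d20:-→d21:-→d22:-→d23:-→d24:H1 -> H1
  lookup 42.241.69.177: bits 00101010111100010100010110110001 walk d0:-→d1:-→d2:-→d3:-→d4:-→d5:-→d6:-→d7:-→d8:-→d9:-→d10:-→d11:-→d12:-→d13:-→d14:-→d15:-→d16:-→d17:-→d18:-→d19:-→d20:-→d21:-→d22:-→d23:-→d24:H1→d25:-→d26:-→d27:-→d28:-→d29:-→d30:-→d31:-→d32:H2 -> H2
  del 132.211.122.0/24 (clear depth 24)
  add 132.211.122.0/23 -> H0 at depth 23
  add 132.211.122.98/31 -> H2 at depth 31
  lookup 132.211.122.24: bits 1000010011010011011110100 walk d0:-→d1:-→d2:-→d3:-→d4:-→d5:-→d6:-→d7:-→d8:H2→d9:-→d10:-→d11:-→d12:-→d13:-→d14:-→d15:-→d16:-→d17:-→d18:-→d19:-→d20:-→d21:-→d22:-→d23:H0→d24:-→d25:- -> H0
  lookup 132.211.122.0: bits 1000010011010011011110100 walk d0:-→d1:-→d2:-→d3:-→d4:-→d5:-→d6:-→d7:-→d8:H2→d9:-→d10:-→d11:-→d12:-→d13:-→d14:-→d15:-→d16:-→d17:-→d18:-→d19:-→d20:-→d21:-→d22:-→d23:H0→d24:-→d25:- -> H0
  add 132.211.120.0/21 -> H1 at depth 21
  lookup 132.211.121.210: bits 1000010011010011011110 walk d0:-→d1:-→d2:-→d3:-→d4:-→d5:-→d6:-→d7:-→d8:H2→d9:-→d10:-→d11:-→d12:-→d13:-→d14:-→d15:-→d16:-→d17:-→d18:-→d19:-→d20:-→d21:H1→d22:- -> H1
  add 132.211.112.0/20 -> H2 at depth 20
  lookup 42.241.69.177: bits 00101010111100010100010110110001 walk d0:-→d1:-→d2:-→d3:-→d4:-→d5:-→d6:-→d7:-→d8:-→d9:-→d10:-→d11:-→d12:-→d13:-→d14:-→d15:-→d16:-→d17:-→d18:-→d19:-→d20:-→d21:-→d22:-→d23:-→d24:H1→d25:-→d26:-→d27:-→d28:-→d29:-→d30:-→d31:-→d32:H2 -> H2
  lookup 132.211.122.1: bits 1000010011010011011110100 walk d0:-→d1:-→d2:-→d3:-→d4:-→d5:-→d6:-→d7:-→d8:H2→d9:-→d10:-→d11:-→d12:-→d13:-→d14:-→d15:-→d16:-→d17:-→d18:-→d19:-→d20:H2→d21:H1→d22:-→d23:H0→d24:-→d25:- -> H0
  lookup 132.17.234.64: bits 10000100 walk d0:-→d1:-→d2:-→d3:-→d4:-→d5:-→d6:-→d7:-→d8:H2 -> H2
  lookup 132.211.122.98: bits 1000010011010011011110100110001 walk d0:-→d1:-→d2:-→d3:-→d4:-→d5:-→d6:-→d7:-→d8:H2→d9:-→d10:-→d11:-→d12:-→d13:-→d14:-→d15:-→d16:-→d17:-→d18:-→d19:-→d20:H2→d21:H1→d22:-→d23:H0→d24:-→d25:-→d26:-→d27:-→d28:-→d29:-→d30:-→d31:H2 -> H2
  lookup 42.241.69.87: bits 001010101111000101000101 walk d0:-→d1:-→d2:-→d3:-→d4:-→d5:-→d6:-→d7:-→d8:-→d9:-→d10:-→d11:-→d12:-→d13:-→d14:-→d15:-→d16:-→d17:-→d18:-→d19:-→d20:-→d21:-→d22:-→d23:-→d24:H1 -> H1
  lookup 132.0.0.0: bits 10000100 walk d0:-→d1:-→d2:-→d3:-→d4:-→d5:-→d6:-→d7:-→d8:H2 -> H2
  add 83.253.157.176/28 -> H2 at depth 28
  del 42.241.69.177/32 (clear depth 32)
  lookup 224.167.81.146: bits 1 walk d0:-→d1:- -> no-route
  lookup 132.211.120.10: bits 1000010011010011011110 walk d0:-→d1:-→d2:-→d3:-→d4:-→d5:-→d6:-→d7:-→d8:H2→d9:-→d10:-→d11:-→d12:-→d13:-→d14:-→d15:-→d16:-→d17:-→d18:-→d19:-→d20:H2→d21:H1→d22:- -> H1
  lookup 42.241.69.4: bits 001010101111000101000101 walk d0:-→d1:-→d2:-→d3:-→d4:-→d5:-→d6:-→d7:-→d8:-→d9:-→d10:-→d11:-→d12:-→d13:-→d14:-→d15:-→d16:-→d17:-→d18:-→d19:-→d20:-→d21:-→d22:-→d23:-→d24:H1 -> H1
  add 132.211.122.0/24 -> H1 at depth 24
  add 0.0.0.0/0 -> H0 at depth 0
  lookup 132.211.113.44: bits 10000100110100110111 walk d0:H0→d1:-→d2:-→d3:-→d4:-→d5:-→d6:-→d7:-→d8:H2→d9:-→d10:-→d11:-→d12:-→d13:-→d14:-→d15:-→d16:-→d17:-→d18:-→d19:-→d20:H2 -> H2

== LOOKUPS ==
["H1","H2","H0","H0","H1","H2","H0","H2","H2","H1","H2","no-route","H1","H1","H2"]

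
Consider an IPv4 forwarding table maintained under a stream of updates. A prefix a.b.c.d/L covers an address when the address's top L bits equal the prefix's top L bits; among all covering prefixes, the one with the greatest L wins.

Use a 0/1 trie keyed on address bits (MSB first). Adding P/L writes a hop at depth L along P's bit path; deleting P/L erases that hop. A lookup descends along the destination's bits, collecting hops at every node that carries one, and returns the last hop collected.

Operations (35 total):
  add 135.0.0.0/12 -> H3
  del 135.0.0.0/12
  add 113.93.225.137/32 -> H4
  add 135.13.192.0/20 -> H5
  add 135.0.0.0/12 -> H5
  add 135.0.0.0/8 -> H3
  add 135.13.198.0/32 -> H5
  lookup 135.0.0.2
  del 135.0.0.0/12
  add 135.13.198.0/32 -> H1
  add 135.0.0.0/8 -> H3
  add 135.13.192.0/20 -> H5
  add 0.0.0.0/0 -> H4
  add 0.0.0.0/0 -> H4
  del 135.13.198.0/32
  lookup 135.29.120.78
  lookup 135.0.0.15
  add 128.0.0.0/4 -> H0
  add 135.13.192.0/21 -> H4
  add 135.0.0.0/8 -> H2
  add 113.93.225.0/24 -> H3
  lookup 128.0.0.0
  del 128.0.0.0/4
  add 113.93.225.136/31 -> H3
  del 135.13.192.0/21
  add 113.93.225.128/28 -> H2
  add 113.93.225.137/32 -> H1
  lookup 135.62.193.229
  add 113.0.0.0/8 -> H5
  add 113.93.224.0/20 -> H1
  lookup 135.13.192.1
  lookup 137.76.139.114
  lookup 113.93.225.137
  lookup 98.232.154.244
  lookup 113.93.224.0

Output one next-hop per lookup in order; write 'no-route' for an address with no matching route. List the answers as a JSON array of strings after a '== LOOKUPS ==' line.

Process each operation:
  add 135.0.0.0/12 -> H3 at depth 12
  - 135.0.0.0/12 clear@12
  add 113.93.225.137/32 -> H4 at depth 32
  add 135.13.192.0/20 -> H5 at depth 20
  add 135.0.0.0/12 -> H5 at depth 12
  add 135.0.0.0/8 -> H3 at depth 8
  add 135.13.198.0/32 -> H5 at depth 32
  Q 135.0.0.2: descend 100001110000 ; hops seen [H3,H5] ; pick H5
  - 135.0.0.0/12 clear@12
  add 135.13.198.0/32 -> H1 at depth 32
  add 135.0.0.0/8 -> H3 at depth 8
  add 135.13.192.0/20 -> H5 at depth 20
  add 0.0.0.0/0 -> H4 at depth 0
  add 0.0.0.0/0 -> H4 at depth 0
  - 135.13.198.0/32 clear@32
  Q 135.29.120.78: descend 10000111000 ; hops seen [H4,H3] ; pick H3
  Q 135.0.0.15: descend 100001110000 ; hops seen [H4,H3] ; pick H3
  add 128.0.0.0/4 -> H0 at depth 4
  add 135.13.192.0/21 -> H4 at depth 21
  add 135.0.0.0/8 -> H2 at depth 8
  add 113.93.225.0/24 -> H3 at depth 24
  Q 128.0.0.0: descend 10000 ; hops seen [H4,H0] ; pick H0
  - 128.0.0.0/4 clear@4
  add 113.93.225.136/31 -> H3 at depth 31
  - 135.13.192.0/21 clear@21
  add 113.93.225.128/28 -> H2 at depth 28
  add 113.93.225.137/32 -> H1 at depth 32
  Q 135.62.193.229: descend 1000011100 ; hops seen [H4,H2] ; pick H2
  add 113.0.0.0/8 -> H5 at depth 8
  add 113.93.224.0/20 -> H1 at depth 20
  Q 135.13.192.1: descend 100001110000110111000 ; hops seen [H4,H2,H5] ; pick H5
  Q 137.76.139.114: descend 1000 ; hops seen [H4] ; pick H4
  Q 113.93.225.137: descend 01110001010111011110000110001001 ; hops seen [H4,H5,H1,H3,H2,H3,H1] ; pick H1
  Q 98.232.154.244: descend 011 ; hops seen [H4] ; pick H4
  Q 113.93.224.0: descend 01110001010111011110000 ; hops seen [H4,H5,H1] ; pick H1

== LOOKUPS ==
["H5","H3","H3","H0","H2","H5","H4","H1","H4","H1"]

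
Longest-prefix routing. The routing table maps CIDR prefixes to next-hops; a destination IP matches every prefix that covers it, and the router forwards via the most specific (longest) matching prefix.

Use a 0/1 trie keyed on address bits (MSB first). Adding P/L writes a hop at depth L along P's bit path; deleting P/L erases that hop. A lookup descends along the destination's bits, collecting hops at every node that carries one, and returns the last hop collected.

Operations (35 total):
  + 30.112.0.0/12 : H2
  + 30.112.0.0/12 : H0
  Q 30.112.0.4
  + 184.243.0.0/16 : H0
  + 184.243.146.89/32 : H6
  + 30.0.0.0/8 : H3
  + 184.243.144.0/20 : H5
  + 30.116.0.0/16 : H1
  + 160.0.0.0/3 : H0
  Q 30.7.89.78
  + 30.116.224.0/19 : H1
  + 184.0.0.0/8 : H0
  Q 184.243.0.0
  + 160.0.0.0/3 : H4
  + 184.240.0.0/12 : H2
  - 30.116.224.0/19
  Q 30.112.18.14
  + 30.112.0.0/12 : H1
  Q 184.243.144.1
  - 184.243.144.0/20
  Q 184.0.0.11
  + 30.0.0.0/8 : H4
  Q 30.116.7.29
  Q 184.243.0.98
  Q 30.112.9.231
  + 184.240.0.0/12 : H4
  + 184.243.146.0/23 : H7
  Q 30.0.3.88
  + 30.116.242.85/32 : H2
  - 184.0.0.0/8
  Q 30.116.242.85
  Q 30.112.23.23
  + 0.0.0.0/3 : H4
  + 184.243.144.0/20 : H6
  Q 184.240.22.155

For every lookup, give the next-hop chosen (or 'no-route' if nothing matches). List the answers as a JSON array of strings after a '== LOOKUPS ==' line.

Trace:
  add 30.112.0.0/12 -> H2 at depth 12
  add 30.112.0.0/12 -> H0 at depth 12
  ? 30.112.0.4  path d0:-→d1:-→d2:-→d3:-→d4:-→d5:-→d6:-→d7:-→d8:-→d9:-→d10:-→d11:-→d12:H0  best=H0
  add 184.243.0.0/16 -> H0 at depth 16
  add 184.243.146.89/32 -> H6 at depth 32
  add 30.0.0.0/8 -> H3 at depth 8
  add 184.243.144.0/20 -> H5 at depth 20
  add 30.116.0.0/16 -> H1 at depth 16
  add 160.0.0.0/3 -> H0 at depth 3
  ? 30.7.89.78  path d0:-→d1:-→d2:-→d3:-→d4:-→d5:-→d6:-→d7:-→d8:H3→d9:-  best=H3
  add 30.116.224.0/19 -> H1 at depth 19
  add 184.0.0.0/8 -> H0 at depth 8
  ? 184.243.0.0  path d0:-→d1:-→d2:-→d3:H0→d4:-→d5:-→d6:-→d7:-→d8:H0→d9:-→d10:-→d11:-→d12:-→d13:-→d14:-→d15:-→d16:H0  best=H0
  add 160.0.0.0/3 -> H4 at depth 3
  add 184.240.0.0/12 -> H2 at depth 12
  del 30.116.224.0/19 (clear depth 19)
  ? 30.112.18.14  path d0:-→d1:-→d2:-→d3:-→d4:-→d5:-→d6:-→d7:-→d8:H3→d9:-→d10:-→d11:-→d12:H0→d13:-  best=H0
  add 30.112.0.0/12 -> H1 at depth 12
  ? 184.243.144.1  path d0:-→d1:-→d2:-→d3:H4→d4:-→d5:-→d6:-→d7:-→d8:H0→d9:-→d10:-→d11:-→d12:H2→d13:-→d14:-→d15:-→d16:H0→d17:-→d18:-→d19:-→d20:H5→d21:-→d22:-  best=H5
  del 184.243.144.0/20 (clear depth 20)
  ? 184.0.0.11  path d0:-→d1:-→d2:-→d3:H4→d4:-→d5:-→d6:-→d7:-→d8:H0  best=H0
  add 30.0.0.0/8 -> H4 at depth 8
  ? 30.116.7.29  path d0:-→d1:-→d2:-→d3:-→d4:-→d5:-→d6:-→d7:-→d8:H4→d9:-→d10:-→d11:-→d12:H1→d13:-→d14:-→d15:-→d16:H1  best=H1
  ? 184.243.0.98  path d0:-→d1:-→d2:-→d3:H4→d4:-→d5:-→d6:-→d7:-→d8:H0→d9:-→d10:-→d11:-→d12:H2→d13:-→d14:-→d15:-→d16:H0  best=H0
  ? 30.112.9.231  path d0:-→d1:-→d2:-→d3:-→d4:-→d5:-→d6:-→d7:-→d8:H4→d9:-→d10:-→d11:-→d12:H1→d13:-  best=H1
  add 184.240.0.0/12 -> H4 at depth 12
  add 184.243.146.0/23 -> H7 at depth 23
  ? 30.0.3.88  path d0:-→d1:-→d2:-→d3:-→d4:-→d5:-→d6:-→d7:-→d8:H4→d9:-  best=H4
  add 30.116.242.85/32 -> H2 at depth 32
  del 184.0.0.0/8 (clear depth 8)
  ? 30.116.242.85  path d0:-→d1:-→d2:-→d3:-→d4:-→d5:-→d6:-→d7:-→d8:H4→d9:-→d10:-→d11:-→d12:H1→d13:-→d14:-→d15:-→d16:H1→d17:-→d18:-→d19:-→d20:-→d21:-→d22:-→d23:-→d24:-→d25:-→d26:-→d27:-→d28:-→d29:-→d30:-→d31:-→d32:H2  best=H2
  ? 30.112.23.23  path d0:-→d1:-→d2:-→d3:-→d4:-→d5:-→d6:-→d7:-→d8:H4→d9:-→d10:-→d11:-→d12:H1→d13:-  best=H1
  add 0.0.0.0/3 -> H4 at depth 3
  add 184.243.144.0/20 -> H6 at depth 20
  ? 184.240.22.155  path d0:-→d1:-→d2:-→d3:H4→d4:-→d5:-→d6:-→d7:-→d8:-→d9:-→d10:-→d11:-→d12:H4→d13:-→d14:-  best=H4

== LOOKUPS ==
["H0","H3","H0","H0","H5","H0","H1","H0","H1","H4","H2","H1","H4"]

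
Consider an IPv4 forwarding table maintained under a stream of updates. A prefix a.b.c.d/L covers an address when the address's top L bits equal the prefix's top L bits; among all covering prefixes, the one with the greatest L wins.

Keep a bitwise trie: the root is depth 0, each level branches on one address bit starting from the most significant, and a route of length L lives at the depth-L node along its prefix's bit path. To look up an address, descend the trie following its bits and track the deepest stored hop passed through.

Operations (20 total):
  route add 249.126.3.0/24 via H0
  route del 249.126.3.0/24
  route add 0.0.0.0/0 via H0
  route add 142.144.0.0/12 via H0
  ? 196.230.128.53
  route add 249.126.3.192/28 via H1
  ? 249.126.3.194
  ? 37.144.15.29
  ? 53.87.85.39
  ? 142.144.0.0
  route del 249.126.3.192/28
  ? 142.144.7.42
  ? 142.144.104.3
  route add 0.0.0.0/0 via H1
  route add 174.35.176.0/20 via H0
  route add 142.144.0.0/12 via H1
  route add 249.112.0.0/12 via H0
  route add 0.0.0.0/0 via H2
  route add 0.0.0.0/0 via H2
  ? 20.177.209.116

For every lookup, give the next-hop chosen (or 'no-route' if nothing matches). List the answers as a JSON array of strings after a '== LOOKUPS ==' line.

Process each operation:
  + 249.126.3.0/24 (H0) depth=24
  - 249.126.3.0/24 clear@24
  + 0.0.0.0/0 (H0) depth=0
  + 142.144.0.0/12 (H0) depth=12
  Q 196.230.128.53: descend 11 ; hops seen [H0] ; pick H0
  + 249.126.3.192/28 (H1) depth=28
  Q 249.126.3.194: descend 1111100101111110000000111100 ; hops seen [H0,H1] ; pick H1
  Q 37.144.15.29: descend ε ; hops seen [H0] ; pick H0
  Q 53.87.85.39: descend ε ; hops seen [H0] ; pick H0
  Q 142.144.0.0: descend 100011101001 ; hops seen [H0,H0] ; pick H0
  - 249.126.3.192/28 clear@28
  Q 142.144.7.42: descend 100011101001 ; hops seen [H0,H0] ; pick H0
  Q 142.144.104.3: descend 100011101001 ; hops seen [H0,H0] ; pick H0
  + 0.0.0.0/0 (H1) depth=0
  + 174.35.176.0/20 (H0) depth=20
  + 142.144.0.0/12 (H1) depth=12
  + 249.112.0.0/12 (H0) depth=12
  + 0.0.0.0/0 (H2) depth=0
  + 0.0.0.0/0 (H2) depth=0
  Q 20.177.209.116: descend ε ; hops seen [H2] ; pick H2

== LOOKUPS ==
["H0","H1","H0","H0","H0","H0","H0","H2"]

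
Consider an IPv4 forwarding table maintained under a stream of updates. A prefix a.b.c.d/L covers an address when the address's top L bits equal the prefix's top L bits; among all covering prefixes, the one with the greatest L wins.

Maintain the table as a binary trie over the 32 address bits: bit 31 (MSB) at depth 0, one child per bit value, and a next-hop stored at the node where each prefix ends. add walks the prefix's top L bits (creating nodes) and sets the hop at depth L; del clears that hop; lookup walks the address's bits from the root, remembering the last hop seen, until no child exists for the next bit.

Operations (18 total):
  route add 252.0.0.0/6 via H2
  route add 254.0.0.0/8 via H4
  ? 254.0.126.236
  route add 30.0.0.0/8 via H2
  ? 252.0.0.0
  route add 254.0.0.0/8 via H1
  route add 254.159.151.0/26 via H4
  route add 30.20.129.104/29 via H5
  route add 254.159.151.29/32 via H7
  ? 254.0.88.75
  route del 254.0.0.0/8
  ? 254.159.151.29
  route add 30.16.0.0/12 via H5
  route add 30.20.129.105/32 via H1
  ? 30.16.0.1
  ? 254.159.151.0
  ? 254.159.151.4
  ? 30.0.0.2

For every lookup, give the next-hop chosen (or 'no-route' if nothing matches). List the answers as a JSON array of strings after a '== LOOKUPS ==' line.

Trace:
  add 252.0.0.0/6 -> H2 at depth 6
  add 254.0.0.0/8 -> H4 at depth 8
  lookup 254.0.126.236: bits 11111110 walk d0:-→d1:-→d2:-→d3:-→d4:-→d5:-→d6:H2→d7:-→d8:H4 -> H4
  add 30.0.0.0/8 -> H2 at depth 8
  lookup 252.0.0.0: bits 111111 walk d0:-→d1:-→d2:-→d3:-→d4:-→d5:-→d6:H2 -> H2
  add 254.0.0.0/8 -> H1 at depth 8
  add 254.159.151.0/26 -> H4 at depth 26
  add 30.20.129.104/29 -> H5 at depth 29
  add 254.159.151.29/32 -> H7 at depth 32
  lookup 254.0.88.75: bits 11111110 walk d0:-→d1:-→d2:-→d3:-→d4:-→d5:-→d6:H2→d7:-→d8:H1 -> H1
  del 254.0.0.0/8 (clear depth 8)
  lookup 254.159.151.29: bits 11111110100111111001011100011101 walk d0:-→d1:-→d2:-→d3:-→d4:-→d5:-→d6:H2→d7:-→d8:-→d9:-→d10:-→d11:-→d12:-→d13:-→d14:-→d15:-→d16:-→d17:-→d18:-→d19:-→d20:-→d21:-→d22:-→d23:-→d24:-→d25:-→d26:H4→d27:-→d28:-→d29:-→d30:-→d31:-→d32:H7 -> H7
  add 30.16.0.0/12 -> H5 at depth 12
  add 30.20.129.105/32 -> H1 at depth 32
  lookup 30.16.0.1: bits 0001111000010 walk d0:-→d1:-→d2:-→d3:-→d4:-→d5:-→d6:-→d7:-→d8:H2→d9:-→d10:-→d11:-→d12:H5→d13:- -> H5
  lookup 254.159.151.0: bits 111111101001111110010111000 walk d0:-→d1:-→d2:-→d3:-→d4:-→d5:-→d6:H2→d7:-→d8:-→d9:-→d10:-→d11:-→d12:-→d13:-→d14:-→d15:-→d16:-→d17:-→d18:-→d19:-→d20:-→d21:-→d22:-→d23:-→d24:-→d25:-→d26:H4→d27:- -> H4
  lookup 254.159.151.4: bits 111111101001111110010111000 walk d0:-→d1:-→d2:-→d3:-→d4:-→d5:-→d6:H2→d7:-→d8:-→d9:-→d10:-→d11:-→d12:-→d13:-→d14:-→d15:-→d16:-→d17:-→d18:-→d19:-→d20:-→d21:-→d22:-→d23:-→d24:-→d25:-→d26:H4→d27:- -> H4
  lookup 30.0.0.2: bits 00011110000 walk d0:-→d1:-→d2:-→d3:-→d4:-→d5:-→d6:-→d7:-→d8:H2→d9:-→d10:-→d11:- -> H2

== LOOKUPS ==
["H4","H2","H1","H7","H5","H4","H4","H2"]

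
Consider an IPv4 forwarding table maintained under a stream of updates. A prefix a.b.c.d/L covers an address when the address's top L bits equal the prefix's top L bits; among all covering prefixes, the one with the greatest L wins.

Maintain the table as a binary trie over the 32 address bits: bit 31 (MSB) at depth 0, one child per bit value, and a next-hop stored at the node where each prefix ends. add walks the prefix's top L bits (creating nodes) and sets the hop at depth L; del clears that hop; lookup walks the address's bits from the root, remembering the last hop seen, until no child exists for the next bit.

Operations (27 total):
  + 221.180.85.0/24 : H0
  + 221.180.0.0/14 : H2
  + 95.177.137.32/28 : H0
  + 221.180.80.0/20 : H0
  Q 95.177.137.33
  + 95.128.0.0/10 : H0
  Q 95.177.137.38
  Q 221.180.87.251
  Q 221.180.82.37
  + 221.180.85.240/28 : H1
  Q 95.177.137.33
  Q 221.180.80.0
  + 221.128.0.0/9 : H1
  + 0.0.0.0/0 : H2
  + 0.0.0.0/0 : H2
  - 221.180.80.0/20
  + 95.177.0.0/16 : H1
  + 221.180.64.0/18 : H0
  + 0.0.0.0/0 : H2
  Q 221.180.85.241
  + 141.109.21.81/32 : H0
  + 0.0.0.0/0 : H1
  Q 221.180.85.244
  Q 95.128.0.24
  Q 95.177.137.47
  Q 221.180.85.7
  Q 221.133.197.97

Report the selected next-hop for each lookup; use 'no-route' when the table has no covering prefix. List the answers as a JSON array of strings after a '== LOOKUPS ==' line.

Process each operation:
  add 221.180.85.0/24 -> H0 at depth 24
  add 221.180.0.0/14 -> H2 at depth 14
  add 95.177.137.32/28 -> H0 at depth 28
  add 221.180.80.0/20 -> H0 at depth 20
  Q 95.177.137.33: descend 0101111110110001100010010010 ; hops seen [H0] ; pick H0
  add 95.128.0.0/10 -> H0 at depth 10
  Q 95.177.137.38: descend 0101111110110001100010010010 ; hops seen [H0,H0] ; pick H0
  Q 221.180.87.251: descend 1101110110110100010101 ; hops seen [H2,H0] ; pick H0
  Q 221.180.82.37: descend 110111011011010001010 ; hops seen [H2,H0] ; pick H0
  add 221.180.85.240/28 -> H1 at depth 28
  Q 95.177.137.33: descend 0101111110110001100010010010 ; hops seen [H0,H0] ; pick H0
  Q 221.180.80.0: descend 110111011011010001010 ; hops seen [H2,H0] ; pick H0
  add 221.128.0.0/9 -> H1 at depth 9
  add 0.0.0.0/0 -> H2 at depth 0
  add 0.0.0.0/0 -> H2 at depth 0
  del 221.180.80.0/20 (clear depth 20)
  add 95.177.0.0/16 -> H1 at depth 16
  add 221.180.64.0/18 -> H0 at depth 18
  add 0.0.0.0/0 -> H2 at depth 0
  Q 221.180.85.241: descend 1101110110110100010101011111 ; hops seen [H2,H1,H2,H0,H0,H1] ; pick H1
  add 141.109.21.81/32 -> H0 at depth 32
  add 0.0.0.0/0 -> H1 at depth 0
  Q 221.180.85.244: descend 1101110110110100010101011111 ; hops seen [H1,H1,H2,H0,H0,H1] ; pick H1
  Q 95.128.0.24: descend 0101111110 ; hops seen [H1,H0] ; pick H0
  Q 95.177.137.47: descend 0101111110110001100010010010 ; hops seen [H1,H0,H1,H0] ; pick H0
  Q 221.180.85.7: descend 110111011011010001010101 ; hops seen [H1,H1,H2,H0,H0] ; pick H0
  Q 221.133.197.97: descend 1101110110 ; hops seen [H1,H1] ; pick H1

== LOOKUPS ==
["H0","H0","H0","H0","H0","H0","H1","H1","H0","H0","H0","H1"]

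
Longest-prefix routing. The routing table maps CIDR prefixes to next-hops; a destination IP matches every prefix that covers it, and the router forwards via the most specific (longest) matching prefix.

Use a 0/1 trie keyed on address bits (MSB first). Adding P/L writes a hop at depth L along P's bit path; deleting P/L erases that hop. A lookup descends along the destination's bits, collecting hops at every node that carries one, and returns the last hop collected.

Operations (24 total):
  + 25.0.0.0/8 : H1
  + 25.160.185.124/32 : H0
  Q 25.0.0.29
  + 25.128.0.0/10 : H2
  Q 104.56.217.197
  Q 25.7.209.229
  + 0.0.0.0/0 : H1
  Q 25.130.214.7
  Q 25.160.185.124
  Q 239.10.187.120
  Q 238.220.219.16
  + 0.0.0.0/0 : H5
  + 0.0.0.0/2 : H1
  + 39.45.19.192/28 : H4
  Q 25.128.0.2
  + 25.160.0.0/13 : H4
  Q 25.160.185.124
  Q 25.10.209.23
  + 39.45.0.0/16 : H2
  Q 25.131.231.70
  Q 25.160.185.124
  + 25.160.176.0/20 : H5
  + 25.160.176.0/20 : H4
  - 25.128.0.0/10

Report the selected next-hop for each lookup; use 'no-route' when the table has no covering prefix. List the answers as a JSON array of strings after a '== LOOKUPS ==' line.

Trace:
  + 25.0.0.0/8 (H1) depth=8
  + 25.160.185.124/32 (H0) depth=32
  ? 25.0.0.29  path d0:-→d1:-→d2:-→d3:-→d4:-→d5:-→d6:-→d7:-→d8:H1  best=H1
  + 25.128.0.0/10 (H2) depth=10
  ? 104.56.217.197  path d0:-→d1:-  best=no-route
  ? 25.7.209.229  path d0:-→d1:-→d2:-→d3:-→d4:-→d5:-→d6:-→d7:-→d8:H1  best=H1
  + 0.0.0.0/0 (H1) depth=0
  ? 25.130.214.7  path d0:H1→d1:-→d2:-→d3:-→d4:-→d5:-→d6:-→d7:-→d8:H1→d9:-→d10:H2  best=H2
  ? 25.160.185.124  path d0:H1→d1:-→d2:-→d3:-→d4:-→d5:-→d6:-→d7:-→d8:H1→d9:-→d10:H2→d11:-→d12:-→d13:-→d14:-→d15:-→d16:-→d17:-→d18:-→d19:-→d20:-→d21:-→d22:-→d23:-→d24:-→d25:-→d26:-→d27:-→d28:-→d29:-→d30:-→d31:-→d32:H0  best=H0
  ? 239.10.187.120  path d0:H1  best=H1
  ? 238.220.219.16  path d0:H1  best=H1
  + 0.0.0.0/0 (H5) depth=0
  + 0.0.0.0/2 (H1) depth=2
  + 39.45.19.192/28 (H4) depth=28
  ? 25.128.0.2  path d0:H5→d1:-→d2:H1→d3:-→d4:-→d5:-→d6:-→d7:-→d8:H1→d9:-→d10:H2  best=H2
  + 25.160.0.0/13 (H4) depth=13
  ? 25.160.185.124  path d0:H5→d1:-→d2:H1→d3:-→d4:-→d5:-→d6:-→d7:-→d8:H1→d9:-→d10:H2→d11:-→d12:-→d13:H4→d14:-→d15:-→d16:-→d17:-→d18:-→d19:-→d20:-→d21:-→d22:-→d23:-→d24:-→d25:-→d26:-→d27:-→d28:-→d29:-→d30:-→d31:-→d32:H0  best=H0
  ? 25.10.209.23  path d0:H5→d1:-→d2:H1→d3:-→d4:-→d5:-→d6:-→d7:-→d8:H1  best=H1
  + 39.45.0.0/16 (H2) depth=16
  ? 25.131.231.70  path d0:H5→d1:-→d2:H1→d3:-→d4:-→d5:-→d6:-→d7:-→d8:H1→d9:-→d10:H2  best=H2
  ? 25.160.185.124  path d0:H5→d1:-→d2:H1→d3:-→d4:-→d5:-→d6:-→d7:-→d8:H1→d9:-→d10:H2→d11:-→d12:-→d13:H4→d14:-→d15:-→d16:-→d17:-→d18:-→d19:-→d20:-→d21:-→d22:-→d23:-→d24:-→d25:-→d26:-→d27:-→d28:-→d29:-→d30:-→d31:-→d32:H0  best=H0
  + 25.160.176.0/20 (H5) depth=20
  + 25.160.176.0/20 (H4) depth=20
  del 25.128.0.0/10 (clear depth 10)

== LOOKUPS ==
["H1","no-route","H1","H2","H0","H1","H1","H2","H0","H1","H2","H0"]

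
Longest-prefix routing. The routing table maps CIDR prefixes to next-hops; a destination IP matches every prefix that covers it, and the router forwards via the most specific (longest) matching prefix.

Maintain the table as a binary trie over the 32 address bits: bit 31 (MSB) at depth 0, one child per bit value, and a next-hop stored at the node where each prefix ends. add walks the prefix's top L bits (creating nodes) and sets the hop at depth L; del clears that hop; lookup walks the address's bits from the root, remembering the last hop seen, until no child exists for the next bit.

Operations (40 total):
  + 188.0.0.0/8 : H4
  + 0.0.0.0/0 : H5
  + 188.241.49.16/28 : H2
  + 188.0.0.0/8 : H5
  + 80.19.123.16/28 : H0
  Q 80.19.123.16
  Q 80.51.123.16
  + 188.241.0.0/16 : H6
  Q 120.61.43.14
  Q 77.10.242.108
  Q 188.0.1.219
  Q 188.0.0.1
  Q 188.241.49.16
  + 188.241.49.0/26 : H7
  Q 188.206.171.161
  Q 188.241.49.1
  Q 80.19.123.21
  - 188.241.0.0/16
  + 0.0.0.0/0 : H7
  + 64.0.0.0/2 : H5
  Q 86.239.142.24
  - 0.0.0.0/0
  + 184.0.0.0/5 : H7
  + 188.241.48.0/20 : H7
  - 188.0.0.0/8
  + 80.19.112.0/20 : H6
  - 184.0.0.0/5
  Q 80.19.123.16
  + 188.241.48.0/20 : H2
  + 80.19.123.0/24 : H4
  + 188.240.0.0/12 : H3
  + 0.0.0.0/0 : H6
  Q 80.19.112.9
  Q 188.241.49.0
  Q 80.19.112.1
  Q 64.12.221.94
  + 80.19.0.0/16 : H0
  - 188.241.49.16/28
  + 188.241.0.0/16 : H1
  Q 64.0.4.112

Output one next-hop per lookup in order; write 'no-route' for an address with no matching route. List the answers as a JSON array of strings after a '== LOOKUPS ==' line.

Apply in order:
  + 188.0.0.0/8 (H4) depth=8
  + 0.0.0.0/0 (H5) depth=0
  + 188.241.49.16/28 (H2) depth=28
  + 188.0.0.0/8 (H5) depth=8
  + 80.19.123.16/28 (H0) depth=28
  ? 80.19.123.16  path d0:H5→d1:-→d2:-→d3:-→d4:-→d5:-→d6:-→d7:-→d8:-→d9:-→d10:-→d11:-→d12:-→d13:-→d14:-→d15:-→d16:-→d17:-→d18:-→d19:-→d20:-→d21:-→d22:-→d23:-→d24:-→d25:-→d26:-→d27:-→d28:H0  best=H0
  ? 80.51.123.16  path d0:H5→d1:-→d2:-→d3:-→d4:-→d5:-→d6:-→d7:-→d8:-→d9:-→d10:-  best=H5
  + 188.241.0.0/16 (H6) depth=16
  ? 120.61.43.14  path d0:H5→d1:-→d2:-  best=H5
  ? 77.10.242.108  path d0:H5→d1:-→d2:-→d3:-  best=H5
  ? 188.0.1.219  path d0:H5→d1:-→d2:-→d3:-→d4:-→d5:-→d6:-→d7:-→d8:H5  best=H5
  ? 188.0.0.1  path d0:H5→d1:-→d2:-→d3:-→d4:-→d5:-→d6:-→d7:-→d8:H5  best=H5
  ? 188.241.49.16  path d0:H5→d1:-→d2:-→d3:-→d4:-→d5:-→d6:-→d7:-→d8:H5→d9:-→d10:-→d11:-→d12:-→d13:-→d14:-→d15:-→d16:H6→d17:-→d18:-→d19:-→d20:-→d21:-→d22:-→d23:-→d24:-→d25:-→d26:-→d27:-→d28:H2  best=H2
  + 188.241.49.0/26 (H7) depth=26
  ? 188.206.171.161  path d0:H5→d1:-→d2:-→d3:-→d4:-→d5:-→d6:-→d7:-→d8:H5→d9:-→d10:-  best=H5
  ? 188.241.49.1  path d0:H5→d1:-→d2:-→d3:-→d4:-→d5:-→d6:-→d7:-→d8:H5→d9:-→d10:-→d11:-→d12:-→d13:-→d14:-→d15:-→d16:H6→d17:-→d18:-→d19:-→d20:-→d21:-→d22:-→d23:-→d24:-→d25:-→d26:H7→d27:-  best=H7
  ? 80.19.123.21  path d0:H5→d1:-→d2:-→d3:-→d4:-→d5:-→d6:-→d7:-→d8:-→d9:-→d10:-→d11:-→d12:-→d13:-→d14:-→d15:-→d16:-→d17:-→d18:-→d19:-→d20:-→d21:-→d22:-→d23:-→d24:-→d25:-→d26:-→d27:-→d28:H0  best=H0
  - 188.241.0.0/16 clear@16
  + 0.0.0.0/0 (H7) depth=0
  + 64.0.0.0/2 (H5) depth=2
  ? 86.239.142.24  path d0:H7→d1:-→d2:H5→d3:-→d4:-→d5:-  best=H5
  - 0.0.0.0/0 clear@0
  + 184.0.0.0/5 (H7) depth=5
  + 188.241.48.0/20 (H7) depth=20
  - 188.0.0.0/8 clear@8
  + 80.19.112.0/20 (H6) depth=20
  - 184.0.0.0/5 clear@5
  ? 80.19.123.16  path d0:-→d1:-→d2:H5→d3:-→d4:-→d5:-→d6:-→d7:-→d8:-→d9:-→d10:-→d11:-→d12:-→d13:-→d14:-→d15:-→d16:-→d17:-→d18:-→d19:-→d20:H6→d21:-→d22:-→d23:-→d24:-→d25:-→d26:-→d27:-→d28:H0  best=H0
  + 188.241.48.0/20 (H2) depth=20
  + 80.19.123.0/24 (H4) depth=24
  + 188.240.0.0/12 (H3) depth=12
  + 0.0.0.0/0 (H6) depth=0
  ? 80.19.112.9  path d0:H6→d1:-→d2:H5→d3:-→d4:-→d5:-→d6:-→d7:-→d8:-→d9:-→d10:-→d11:-→d12:-→d13:-→d14:-→d15:-→d16:-→d17:-→d18:-→d19:-→d20:H6  best=H6
  ? 188.241.49.0  path d0:H6→d1:-→d2:-→d3:-→d4:-→d5:-→d6:-→d7:-→d8:-→d9:-→d10:-→d11:-→d12:H3→d13:-→d14:-→d15:-→d16:-→d17:-→d18:-→d19:-→d20:H2→d21:-→d22:-→d23:-→d24:-→d25:-→d26:H7→d27:-  best=H7
  ? 80.19.112.1  path d0:H6→d1:-→d2:H5→d3:-→d4:-→d5:-→d6:-→d7:-→d8:-→d9:-→d10:-→d11:-→d12:-→d13:-→d14:-→d15:-→d16:-→d17:-→d18:-→d19:-→d20:H6  best=H6
  ? 64.12.221.94  path d0:H6→d1:-→d2:H5→d3:-  best=H5
  + 80.19.0.0/16 (H0) depth=16
  - 188.241.49.16/28 clear@28
  + 188.241.0.0/16 (H1) depth=16
  ? 64.0.4.112  path d0:H6→d1:-→d2:H5→d3:-  best=H5

== LOOKUPS ==
["H0","H5","H5","H5","H5","H5","H2","H5","H7","H0","H5","H0","H6","H7","H6","H5","H5"]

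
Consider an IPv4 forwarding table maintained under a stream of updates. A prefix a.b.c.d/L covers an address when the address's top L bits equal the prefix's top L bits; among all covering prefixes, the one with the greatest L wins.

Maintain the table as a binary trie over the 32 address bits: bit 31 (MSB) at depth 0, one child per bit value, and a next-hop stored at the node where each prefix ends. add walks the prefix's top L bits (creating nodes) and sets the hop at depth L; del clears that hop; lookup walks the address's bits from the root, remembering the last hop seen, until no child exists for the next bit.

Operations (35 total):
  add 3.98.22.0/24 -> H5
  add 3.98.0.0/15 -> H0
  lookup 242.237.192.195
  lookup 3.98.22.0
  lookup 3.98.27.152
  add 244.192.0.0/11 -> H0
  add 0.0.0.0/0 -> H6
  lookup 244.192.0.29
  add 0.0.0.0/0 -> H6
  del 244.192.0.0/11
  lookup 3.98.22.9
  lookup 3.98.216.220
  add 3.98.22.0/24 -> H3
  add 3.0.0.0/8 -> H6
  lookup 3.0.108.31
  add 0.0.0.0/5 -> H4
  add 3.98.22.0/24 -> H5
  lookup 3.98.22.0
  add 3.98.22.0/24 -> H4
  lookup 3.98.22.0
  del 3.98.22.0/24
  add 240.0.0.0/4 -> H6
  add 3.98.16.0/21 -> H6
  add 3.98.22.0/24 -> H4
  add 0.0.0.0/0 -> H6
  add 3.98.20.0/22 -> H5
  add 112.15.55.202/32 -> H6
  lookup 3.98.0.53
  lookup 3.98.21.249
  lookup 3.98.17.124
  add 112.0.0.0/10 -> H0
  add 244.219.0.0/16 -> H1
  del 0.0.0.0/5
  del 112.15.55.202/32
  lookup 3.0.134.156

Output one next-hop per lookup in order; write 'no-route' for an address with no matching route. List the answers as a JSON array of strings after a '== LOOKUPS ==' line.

Apply in order:
  + 3.98.22.0/24 (H5) depth=24
  + 3.98.0.0/15 (H0) depth=15
  Q 242.237.192.195: descend ε ; hops seen [∅] ; pick no-route
  Q 3.98.22.0: descend 000000110110001000010110 ; hops seen [H0,H5] ; pick H5
  Q 3.98.27.152: descend 00000011011000100001 ; hops seen [H0] ; pick H0
  + 244.192.0.0/11 (H0) depth=11
  + 0.0.0.0/0 (H6) depth=0
  Q 244.192.0.29: descend 11110100110 ; hops seen [H6,H0] ; pick H0
  + 0.0.0.0/0 (H6) depth=0
  - 244.192.0.0/11 clear@11
  Q 3.98.22.9: descend 000000110110001000010110 ; hops seen [H6,H0,H5] ; pick H5
  Q 3.98.216.220: descend 0000001101100010 ; hops seen [H6,H0] ; pick H0
  + 3.98.22.0/24 (H3) depth=24
  + 3.0.0.0/8 (H6) depth=8
  Q 3.0.108.31: descend 000000110 ; hops seen [H6,H6] ; pick H6
  + 0.0.0.0/5 (H4) depth=5
  + 3.98.22.0/24 (H5) depth=24
  Q 3.98.22.0: descend 000000110110001000010110 ; hops seen [H6,H4,H6,H0,H5] ; pick H5
  + 3.98.22.0/24 (H4) depth=24
  Q 3.98.22.0: descend 000000110110001000010110 ; hops seen [H6,H4,H6,H0,H4] ; pick H4
  - 3.98.22.0/24 clear@24
  + 240.0.0.0/4 (H6) depth=4
  + 3.98.16.0/21 (H6) depth=21
  + 3.98.22.0/24 (H4) depth=24
  + 0.0.0.0/0 (H6) depth=0
  + 3.98.20.0/22 (H5) depth=22
  + 112.15.55.202/32 (H6) depth=32
  Q 3.98.0.53: descend 0000001101100010000 ; hops seen [H6,H4,H6,H0] ; pick H0
  Q 3.98.21.249: descend 0000001101100010000101 ; hops seen [H6,H4,H6,H0,H6,H5] ; pick H5
  Q 3.98.17.124: descend 000000110110001000010 ; hops seen [H6,H4,H6,H0,H6] ; pick H6
  + 112.0.0.0/10 (H0) depth=10
  + 244.219.0.0/16 (H1) depth=16
  - 0.0.0.0/5 clear@5
  - 112.15.55.202/32 clear@32
  Q 3.0.134.156: descend 000000110 ; hops seen [H6,H6] ; pick H6

== LOOKUPS ==
["no-route","H5","H0","H0","H5","H0","H6","H5","H4","H0","H5","H6","H6"]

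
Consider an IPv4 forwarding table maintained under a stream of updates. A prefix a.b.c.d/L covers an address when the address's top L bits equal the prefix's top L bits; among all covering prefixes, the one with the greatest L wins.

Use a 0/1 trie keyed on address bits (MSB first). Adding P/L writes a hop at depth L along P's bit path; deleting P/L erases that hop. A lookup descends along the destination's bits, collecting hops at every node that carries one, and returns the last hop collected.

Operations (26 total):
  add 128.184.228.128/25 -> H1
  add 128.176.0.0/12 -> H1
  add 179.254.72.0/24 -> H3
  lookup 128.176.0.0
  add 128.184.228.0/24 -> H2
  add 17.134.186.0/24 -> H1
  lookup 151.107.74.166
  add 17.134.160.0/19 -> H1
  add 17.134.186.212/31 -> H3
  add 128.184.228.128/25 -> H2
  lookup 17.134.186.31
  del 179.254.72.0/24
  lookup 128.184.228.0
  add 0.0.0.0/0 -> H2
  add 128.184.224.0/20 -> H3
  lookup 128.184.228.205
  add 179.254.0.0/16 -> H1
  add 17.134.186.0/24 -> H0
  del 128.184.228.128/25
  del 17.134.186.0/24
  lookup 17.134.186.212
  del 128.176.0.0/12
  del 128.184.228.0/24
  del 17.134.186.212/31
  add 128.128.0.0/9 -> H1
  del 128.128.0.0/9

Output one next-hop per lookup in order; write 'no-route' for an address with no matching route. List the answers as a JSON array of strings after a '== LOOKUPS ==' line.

Process each operation:
  add 128.184.228.128/25 -> H1 at depth 25
  add 128.176.0.0/12 -> H1 at depth 12
  add 179.254.72.0/24 -> H3 at depth 24
  Q 128.176.0.0: descend 100000001011 ; hops seen [H1] ; pick H1
  add 128.184.228.0/24 -> H2 at depth 24
  add 17.134.186.0/24 -> H1 at depth 24
  Q 151.107.74.166: descend 100 ; hops seen [∅] ; pick no-route
  add 17.134.160.0/19 -> H1 at depth 19
  add 17.134.186.212/31 -> H3 at depth 31
  add 128.184.228.128/25 -> H2 at depth 25
  Q 17.134.186.31: descend 000100011000011010111010 ; hops seen [H1,H1] ; pick H1
  del 179.254.72.0/24 (clear depth 24)
  Q 128.184.228.0: descend 100000001011100011100100 ; hops seen [H1,H2] ; pick H2
  add 0.0.0.0/0 -> H2 at depth 0
  add 128.184.224.0/20 -> H3 at depth 20
  Q 128.184.228.205: descend 1000000010111000111001001 ; hops seen [H2,H1,H3,H2,H2] ; pick H2
  add 179.254.0.0/16 -> H1 at depth 16
  add 17.134.186.0/24 -> H0 at depth 24
  del 128.184.228.128/25 (clear depth 25)
  del 17.134.186.0/24 (clear depth 24)
  Q 17.134.186.212: descend 0001000110000110101110101101010 ; hops seen [H2,H1,H3] ; pick H3
  del 128.176.0.0/12 (clear depth 12)
  del 128.184.228.0/24 (clear depth 24)
  del 17.134.186.212/31 (clear depth 31)
  add 128.128.0.0/9 -> H1 at depth 9
  del 128.128.0.0/9 (clear depth 9)

== LOOKUPS ==
["H1","no-route","H1","H2","H2","H3"]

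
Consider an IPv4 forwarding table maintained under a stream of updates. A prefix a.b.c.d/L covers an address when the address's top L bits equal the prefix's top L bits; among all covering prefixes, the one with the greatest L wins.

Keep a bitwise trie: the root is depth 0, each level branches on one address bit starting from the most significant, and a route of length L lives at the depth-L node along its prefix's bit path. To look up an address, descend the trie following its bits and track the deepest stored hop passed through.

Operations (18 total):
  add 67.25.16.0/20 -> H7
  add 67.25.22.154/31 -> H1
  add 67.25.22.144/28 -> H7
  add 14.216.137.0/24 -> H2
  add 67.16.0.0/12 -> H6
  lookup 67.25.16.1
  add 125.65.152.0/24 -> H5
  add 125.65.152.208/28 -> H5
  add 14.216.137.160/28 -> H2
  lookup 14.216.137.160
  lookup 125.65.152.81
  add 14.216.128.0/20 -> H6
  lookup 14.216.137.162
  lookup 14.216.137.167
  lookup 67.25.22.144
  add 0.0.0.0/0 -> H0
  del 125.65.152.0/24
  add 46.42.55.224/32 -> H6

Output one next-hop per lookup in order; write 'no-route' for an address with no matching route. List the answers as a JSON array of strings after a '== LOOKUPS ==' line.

Process each operation:
  + 67.25.16.0/20 (H7) depth=20
  + 67.25.22.154/31 (H1) depth=31
  + 67.25.22.144/28 (H7) depth=28
  + 14.216.137.0/24 (H2) depth=24
  + 67.16.0.0/12 (H6) depth=12
  ? 67.25.16.1  path d0:-→d1:-→d2:-→d3:-→d4:-→d5:-→d6:-→d7:-→d8:-→d9:-→d10:-→d11:-→d12:H6→d13:-→d14:-→d15:-→d16:-→d17:-→d18:-→d19:-→d20:H7→d21:-  best=H7
  + 125.65.152.0/24 (H5) depth=24
  + 125.65.152.208/28 (H5) depth=28
  + 14.216.137.160/28 (H2) depth=28
  ? 14.216.137.160  path d0:-→d1:-→d2:-→d3:-→d4:-→d5:-→d6:-→d7:-→d8:-→d9:-→d10:-→d11:-→d12:-→d13:-→d14:-→d15:-→d16:-→d17:-→d18:-→d19:-→d20:-→d21:-→d22:-→d23:-→d24:H2→d25:-→d26:-→d27:-→d28:H2  best=H2
  ? 125.65.152.81  path d0:-→d1:-→d2:-→d3:-→d4:-→d5:-→d6:-→d7:-→d8:-→d9:-→d10:-→d11:-→d12:-→d13:-→d14:-→d15:-→d16:-→d17:-→d18:-→d19:-→d20:-→d21:-→d22:-→d23:-→d24:H5  best=H5
  + 14.216.128.0/20 (H6) depth=20
  ? 14.216.137.162  path d0:-→d1:-→d2:-→d3:-→d4:-→d5:-→d6:-→d7:-→d8:-→d9:-→d10:-→d11:-→d12:-→d13:-→d14:-→d15:-→d16:-→d17:-→d18:-→d19:-→d20:H6→d21:-→d22:-→d23:-→d24:H2→d25:-→d26:-→d27:-→d28:H2  best=H2
  ? 14.216.137.167  path d0:-→d1:-→d2:-→d3:-→d4:-→d5:-→d6:-→d7:-→d8:-→d9:-→d10:-→d11:-→d12:-→d13:-→d14:-→d15:-→d16:-→d17:-→d18:-→d19:-→d20:H6→d21:-→d22:-→d23:-→d24:H2→d25:-→d26:-→d27:-→d28:H2  best=H2
  ? 67.25.22.144  path d0:-→d1:-→d2:-→d3:-→d4:-→d5:-→d6:-→d7:-→d8:-→d9:-→d10:-→d11:-→d12:H6→d13:-→d14:-→d15:-→d16:-→d17:-→d18:-→d19:-→d20:H7→d21:-→d22:-→d23:-→d24:-→d25:-→d26:-→d27:-→d28:H7  best=H7
  + 0.0.0.0/0 (H0) depth=0
  del 125.65.152.0/24 (clear depth 24)
  + 46.42.55.224/32 (H6) depth=32

== LOOKUPS ==
["H7","H2","H5","H2","H2","H7"]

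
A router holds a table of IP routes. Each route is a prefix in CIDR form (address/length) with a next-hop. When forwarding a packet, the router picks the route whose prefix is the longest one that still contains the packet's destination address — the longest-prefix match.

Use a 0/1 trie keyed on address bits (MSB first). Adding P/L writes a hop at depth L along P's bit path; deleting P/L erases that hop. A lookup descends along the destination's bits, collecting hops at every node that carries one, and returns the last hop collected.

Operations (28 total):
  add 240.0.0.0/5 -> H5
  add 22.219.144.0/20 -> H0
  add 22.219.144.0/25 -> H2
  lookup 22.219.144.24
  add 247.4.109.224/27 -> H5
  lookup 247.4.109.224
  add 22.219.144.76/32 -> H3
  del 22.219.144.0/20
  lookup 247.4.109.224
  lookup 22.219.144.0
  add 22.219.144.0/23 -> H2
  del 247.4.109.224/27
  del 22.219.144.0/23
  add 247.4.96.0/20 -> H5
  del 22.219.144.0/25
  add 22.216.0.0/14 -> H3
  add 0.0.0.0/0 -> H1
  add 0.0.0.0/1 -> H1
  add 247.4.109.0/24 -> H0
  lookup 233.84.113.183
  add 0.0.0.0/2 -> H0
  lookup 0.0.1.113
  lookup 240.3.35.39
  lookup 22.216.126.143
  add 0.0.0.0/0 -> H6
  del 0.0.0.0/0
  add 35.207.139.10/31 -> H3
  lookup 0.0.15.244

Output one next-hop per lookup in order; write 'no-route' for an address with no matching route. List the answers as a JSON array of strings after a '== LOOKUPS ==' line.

Process each operation:
  + 240.0.0.0/5 (H5) depth=5
  + 22.219.144.0/20 (H0) depth=20
  + 22.219.144.0/25 (H2) depth=25
  lookup 22.219.144.24: bits 0001011011011011100100000 walk d0:-→d1:-→d2:-→d3:-→d4:-→d5:-→d6:-→d7:-→d8:-→d9:-→d10:-→d11:-→d12:-→d13:-→d14:-→d15:-→d16:-→d17:-→d18:-→d19:-→d20:H0→d21:-→d22:-→d23:-→d24:-→d25:H2 -> H2
  + 247.4.109.224/27 (H5) depth=27
  lookup 247.4.109.224: bits 111101110000010001101101111 walk d0:-→d1:-→d2:-→d3:-→d4:-→d5:H5→d6:-→d7:-→d8:-→d9:-→d10:-→d11:-→d12:-→d13:-→d14:-→d15:-→d16:-→d17:-→d18:-→d19:-→d20:-→d21:-→d22:-→d23:-→d24:-→d25:-→d26:-→d27:H5 -> H5
  + 22.219.144.76/32 (H3) depth=32
  del 22.219.144.0/20 (clear depth 20)
  lookup 247.4.109.224: bits 111101110000010001101101111 walk d0:-→d1:-→d2:-→d3:-→d4:-→d5:H5→d6:-→d7:-→d8:-→d9:-→d10:-→d11:-→d12:-→d13:-→d14:-→d15:-→d16:-→d17:-→d18:-→d19:-→d20:-→d21:-→d22:-→d23:-→d24:-→d25:-→d26:-→d27:H5 -> H5
  lookup 22.219.144.0: bits 0001011011011011100100000 walk d0:-→d1:-→d2:-→d3:-→d4:-→d5:-→d6:-→d7:-→d8:-→d9:-→d10:-→d11:-→d12:-→d13:-→d14:-→d15:-→d16:-→d17:-→d18:-→d19:-→d20:-→d21:-→d22:-→d23:-→d24:-→d25:H2 -> H2
  + 22.219.144.0/23 (H2) depth=23
  del 247.4.109.224/27 (clear depth 27)
  del 22.219.144.0/23 (clear depth 23)
  + 247.4.96.0/20 (H5) depth=20
  del 22.219.144.0/25 (clear depth 25)
  + 22.216.0.0/14 (H3) depth=14
  + 0.0.0.0/0 (H1) depth=0
  + 0.0.0.0/1 (H1) depth=1
  + 247.4.109.0/24 (H0) depth=24
  lookup 233.84.113.183: bits 111 walk d0:H1→d1:-→d2:-→d3:- -> H1
  + 0.0.0.0/2 (H0) depth=2
  lookup 0.0.1.113: bits 000 walk d0:H1→d1:H1→d2:H0→d3:- -> H0
  lookup 240.3.35.39: bits 11110 walk d0:H1→d1:-→d2:-→d3:-→d4:-→d5:H5 -> H5
  lookup 22.216.126.143: bits 00010110110110 walk d0:H1→d1:H1→d2:H0→d3:-→d4:-→d5:-→d6:-→d7:-→d8:-→d9:-→d10:-→d11:-→d12:-→d13:-→d14:H3 -> H3
  + 0.0.0.0/0 (H6) depth=0
  del 0.0.0.0/0 (clear depth 0)
  + 35.207.139.10/31 (H3) depth=31
  lookup 0.0.15.244: bits 000 walk d0:-→d1:H1→d2:H0→d3:- -> H0

== LOOKUPS ==
["H2","H5","H5","H2","H1","H0","H5","H3","H0"]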